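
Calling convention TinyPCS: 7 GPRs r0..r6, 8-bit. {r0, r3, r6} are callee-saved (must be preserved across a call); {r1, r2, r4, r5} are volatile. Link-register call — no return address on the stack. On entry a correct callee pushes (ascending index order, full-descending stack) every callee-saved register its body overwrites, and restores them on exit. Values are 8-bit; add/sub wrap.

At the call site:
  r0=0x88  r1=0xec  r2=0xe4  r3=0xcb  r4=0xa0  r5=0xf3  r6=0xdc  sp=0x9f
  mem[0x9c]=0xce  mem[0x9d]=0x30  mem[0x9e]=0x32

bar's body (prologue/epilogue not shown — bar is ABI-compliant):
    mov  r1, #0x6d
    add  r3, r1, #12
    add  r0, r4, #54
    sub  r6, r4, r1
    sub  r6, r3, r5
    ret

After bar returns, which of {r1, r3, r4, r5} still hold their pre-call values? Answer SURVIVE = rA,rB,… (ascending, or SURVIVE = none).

prologue: push r0 -> mem[0x9e]=0x88, sp=0x9e
prologue: push r3 -> mem[0x9d]=0xcb, sp=0x9d
prologue: push r6 -> mem[0x9c]=0xdc, sp=0x9c
body[0] mov  r1, #0x6d -> r1=0x6d
body[1] add  r3, r1, #12 -> r3=0x79
body[2] add  r0, r4, #54 -> r0=0xd6
body[3] sub  r6, r4, r1 -> r6=0x33
body[4] sub  r6, r3, r5 -> r6=0x86
epilogue: pop r6=0xdc, sp=0x9d
epilogue: pop r3=0xcb, sp=0x9e
epilogue: pop r0=0x88, sp=0x9f
r1: caller-saved, written=True
r3: callee-saved, written=True
r4: caller-saved, written=False
r5: caller-saved, written=False

SURVIVE = r3,r4,r5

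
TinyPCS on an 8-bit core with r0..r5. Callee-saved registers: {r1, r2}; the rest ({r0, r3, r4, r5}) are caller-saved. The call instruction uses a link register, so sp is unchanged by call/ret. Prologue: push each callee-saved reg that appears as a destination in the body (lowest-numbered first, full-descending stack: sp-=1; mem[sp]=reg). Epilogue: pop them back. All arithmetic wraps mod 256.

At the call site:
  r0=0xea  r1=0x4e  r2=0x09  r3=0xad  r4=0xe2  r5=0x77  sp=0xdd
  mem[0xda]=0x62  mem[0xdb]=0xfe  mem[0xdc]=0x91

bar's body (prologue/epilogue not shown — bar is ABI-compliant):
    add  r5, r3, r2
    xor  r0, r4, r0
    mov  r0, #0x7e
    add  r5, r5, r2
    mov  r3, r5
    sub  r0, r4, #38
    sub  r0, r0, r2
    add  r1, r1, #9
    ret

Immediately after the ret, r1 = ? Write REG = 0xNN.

prologue: push r1 -> mem[0xdc]=0x4e, sp=0xdc
body[0] add  r5, r3, r2 -> r5=0xb6
body[1] xor  r0, r4, r0 -> r0=0x08
body[2] mov  r0, #0x7e -> r0=0x7e
body[3] add  r5, r5, r2 -> r5=0xbf
body[4] mov  r3, r5 -> r3=0xbf
body[5] sub  r0, r4, #38 -> r0=0xbc
body[6] sub  r0, r0, r2 -> r0=0xb3
body[7] add  r1, r1, #9 -> r1=0x57
epilogue: pop r1=0x4e, sp=0xdd
r1 is callee-saved -> restored

REG = 0x4e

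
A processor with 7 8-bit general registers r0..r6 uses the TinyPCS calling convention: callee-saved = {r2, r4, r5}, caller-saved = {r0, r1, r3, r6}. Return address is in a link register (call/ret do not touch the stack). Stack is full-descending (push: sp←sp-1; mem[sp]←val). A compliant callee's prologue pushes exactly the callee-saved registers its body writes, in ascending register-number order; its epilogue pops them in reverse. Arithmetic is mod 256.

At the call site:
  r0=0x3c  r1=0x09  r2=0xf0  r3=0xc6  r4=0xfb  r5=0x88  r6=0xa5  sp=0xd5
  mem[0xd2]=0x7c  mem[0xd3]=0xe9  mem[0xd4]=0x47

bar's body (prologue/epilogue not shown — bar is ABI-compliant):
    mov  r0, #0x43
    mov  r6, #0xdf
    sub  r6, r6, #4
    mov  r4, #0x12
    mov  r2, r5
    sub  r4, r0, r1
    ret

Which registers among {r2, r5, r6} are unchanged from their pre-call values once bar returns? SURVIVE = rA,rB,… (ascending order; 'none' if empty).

SURVIVE = r2,r5

prologue: push r2 → mem[0xd4]=0xf0, sp=0xd4
prologue: push r4 → mem[0xd3]=0xfb, sp=0xd3
body[0] mov  r0, #0x43 → r0=0x43
body[1] mov  r6, #0xdf → r6=0xdf
body[2] sub  r6, r6, #4 → r6=0xdb
body[3] mov  r4, #0x12 → r4=0x12
body[4] mov  r2, r5 → r2=0x88
body[5] sub  r4, r0, r1 → r4=0x3a
epilogue: pop r4=0xfb, sp=0xd4
epilogue: pop r2=0xf0, sp=0xd5
r2: callee-saved, written=True
r5: callee-saved, written=False
r6: caller-saved, written=True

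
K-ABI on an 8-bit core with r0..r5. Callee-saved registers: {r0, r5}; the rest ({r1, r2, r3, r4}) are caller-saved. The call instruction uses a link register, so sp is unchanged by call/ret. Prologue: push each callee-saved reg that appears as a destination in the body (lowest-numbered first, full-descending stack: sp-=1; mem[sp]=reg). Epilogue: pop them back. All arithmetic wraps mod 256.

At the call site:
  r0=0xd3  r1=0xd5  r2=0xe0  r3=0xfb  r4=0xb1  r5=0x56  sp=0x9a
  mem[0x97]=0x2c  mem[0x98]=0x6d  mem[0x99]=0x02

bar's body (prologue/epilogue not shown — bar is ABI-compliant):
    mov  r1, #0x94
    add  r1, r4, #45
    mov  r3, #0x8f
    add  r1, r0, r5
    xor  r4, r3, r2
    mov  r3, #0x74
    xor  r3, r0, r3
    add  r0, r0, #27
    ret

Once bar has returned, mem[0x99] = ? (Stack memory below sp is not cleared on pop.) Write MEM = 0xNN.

MEM = 0xd3

prologue: push r0 -> mem[0x99]=0xd3, sp=0x99
body[0] mov  r1, #0x94 -> r1=0x94
body[1] add  r1, r4, #45 -> r1=0xde
body[2] mov  r3, #0x8f -> r3=0x8f
body[3] add  r1, r0, r5 -> r1=0x29
body[4] xor  r4, r3, r2 -> r4=0x6f
body[5] mov  r3, #0x74 -> r3=0x74
body[6] xor  r3, r0, r3 -> r3=0xa7
body[7] add  r0, r0, #27 -> r0=0xee
epilogue: pop r0=0xd3, sp=0x9a
prologue pushed ['r0'] at ['0x99']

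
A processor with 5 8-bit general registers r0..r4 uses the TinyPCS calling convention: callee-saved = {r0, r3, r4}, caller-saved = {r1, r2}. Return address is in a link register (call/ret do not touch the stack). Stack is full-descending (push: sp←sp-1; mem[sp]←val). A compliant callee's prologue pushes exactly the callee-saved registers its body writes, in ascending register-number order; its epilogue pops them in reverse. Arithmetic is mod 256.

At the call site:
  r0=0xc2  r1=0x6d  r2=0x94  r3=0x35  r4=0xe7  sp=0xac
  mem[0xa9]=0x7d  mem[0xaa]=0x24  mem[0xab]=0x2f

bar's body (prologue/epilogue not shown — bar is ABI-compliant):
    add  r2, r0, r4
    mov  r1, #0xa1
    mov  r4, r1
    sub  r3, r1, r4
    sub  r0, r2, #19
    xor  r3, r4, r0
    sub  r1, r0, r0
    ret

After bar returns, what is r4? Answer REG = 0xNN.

REG = 0xe7

prologue: push r0 -> mem[0xab]=0xc2, sp=0xab
prologue: push r3 -> mem[0xaa]=0x35, sp=0xaa
prologue: push r4 -> mem[0xa9]=0xe7, sp=0xa9
body[0] add  r2, r0, r4 -> r2=0xa9
body[1] mov  r1, #0xa1 -> r1=0xa1
body[2] mov  r4, r1 -> r4=0xa1
body[3] sub  r3, r1, r4 -> r3=0x00
body[4] sub  r0, r2, #19 -> r0=0x96
body[5] xor  r3, r4, r0 -> r3=0x37
body[6] sub  r1, r0, r0 -> r1=0x00
epilogue: pop r4=0xe7, sp=0xaa
epilogue: pop r3=0x35, sp=0xab
epilogue: pop r0=0xc2, sp=0xac
r4 is callee-saved -> restored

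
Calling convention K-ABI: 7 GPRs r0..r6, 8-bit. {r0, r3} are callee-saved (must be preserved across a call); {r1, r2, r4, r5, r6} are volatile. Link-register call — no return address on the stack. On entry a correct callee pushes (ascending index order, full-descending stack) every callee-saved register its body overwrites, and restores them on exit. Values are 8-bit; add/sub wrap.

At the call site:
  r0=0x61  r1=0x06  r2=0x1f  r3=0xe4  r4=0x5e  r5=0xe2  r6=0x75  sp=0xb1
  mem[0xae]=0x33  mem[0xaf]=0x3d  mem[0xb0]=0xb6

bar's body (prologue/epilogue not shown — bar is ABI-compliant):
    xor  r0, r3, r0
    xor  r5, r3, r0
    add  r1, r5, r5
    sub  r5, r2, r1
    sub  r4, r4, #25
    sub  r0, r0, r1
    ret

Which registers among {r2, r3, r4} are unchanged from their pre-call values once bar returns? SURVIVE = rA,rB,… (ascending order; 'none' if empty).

SURVIVE = r2,r3

prologue: push r0 → mem[0xb0]=0x61, sp=0xb0
body[0] xor  r0, r3, r0 → r0=0x85
body[1] xor  r5, r3, r0 → r5=0x61
body[2] add  r1, r5, r5 → r1=0xc2
body[3] sub  r5, r2, r1 → r5=0x5d
body[4] sub  r4, r4, #25 → r4=0x45
body[5] sub  r0, r0, r1 → r0=0xc3
epilogue: pop r0=0x61, sp=0xb1
r2: caller-saved, written=False
r3: callee-saved, written=False
r4: caller-saved, written=True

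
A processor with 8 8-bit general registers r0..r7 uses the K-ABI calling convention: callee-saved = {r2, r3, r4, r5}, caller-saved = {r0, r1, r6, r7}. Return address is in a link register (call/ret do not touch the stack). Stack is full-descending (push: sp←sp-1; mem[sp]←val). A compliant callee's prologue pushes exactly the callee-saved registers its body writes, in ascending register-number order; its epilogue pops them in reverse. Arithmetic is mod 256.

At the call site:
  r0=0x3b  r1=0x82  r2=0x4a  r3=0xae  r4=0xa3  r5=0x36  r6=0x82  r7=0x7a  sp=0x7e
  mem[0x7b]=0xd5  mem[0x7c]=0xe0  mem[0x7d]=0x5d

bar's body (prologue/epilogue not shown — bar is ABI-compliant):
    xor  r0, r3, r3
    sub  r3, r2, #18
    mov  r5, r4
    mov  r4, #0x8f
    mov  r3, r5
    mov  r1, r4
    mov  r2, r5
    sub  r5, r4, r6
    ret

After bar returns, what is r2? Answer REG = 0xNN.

REG = 0x4a

prologue: push r2 → mem[0x7d]=0x4a, sp=0x7d
prologue: push r3 → mem[0x7c]=0xae, sp=0x7c
prologue: push r4 → mem[0x7b]=0xa3, sp=0x7b
prologue: push r5 → mem[0x7a]=0x36, sp=0x7a
body[0] xor  r0, r3, r3 → r0=0x00
body[1] sub  r3, r2, #18 → r3=0x38
body[2] mov  r5, r4 → r5=0xa3
body[3] mov  r4, #0x8f → r4=0x8f
body[4] mov  r3, r5 → r3=0xa3
body[5] mov  r1, r4 → r1=0x8f
body[6] mov  r2, r5 → r2=0xa3
body[7] sub  r5, r4, r6 → r5=0x0d
epilogue: pop r5=0x36, sp=0x7b
epilogue: pop r4=0xa3, sp=0x7c
epilogue: pop r3=0xae, sp=0x7d
epilogue: pop r2=0x4a, sp=0x7e
r2 is callee-saved → restored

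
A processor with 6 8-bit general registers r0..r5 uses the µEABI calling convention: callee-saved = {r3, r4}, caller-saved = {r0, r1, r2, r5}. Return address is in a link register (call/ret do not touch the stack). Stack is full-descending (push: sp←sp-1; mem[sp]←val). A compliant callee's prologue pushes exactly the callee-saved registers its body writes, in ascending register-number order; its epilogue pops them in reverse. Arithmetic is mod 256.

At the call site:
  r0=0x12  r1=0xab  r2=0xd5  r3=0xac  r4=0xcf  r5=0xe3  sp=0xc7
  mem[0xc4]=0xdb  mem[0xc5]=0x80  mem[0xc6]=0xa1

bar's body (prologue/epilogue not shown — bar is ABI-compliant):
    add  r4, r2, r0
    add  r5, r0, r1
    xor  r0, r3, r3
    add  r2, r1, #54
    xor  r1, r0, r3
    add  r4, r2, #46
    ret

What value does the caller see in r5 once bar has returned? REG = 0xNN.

REG = 0xbd

prologue: push r4 -> mem[0xc6]=0xcf, sp=0xc6
body[0] add  r4, r2, r0 -> r4=0xe7
body[1] add  r5, r0, r1 -> r5=0xbd
body[2] xor  r0, r3, r3 -> r0=0x00
body[3] add  r2, r1, #54 -> r2=0xe1
body[4] xor  r1, r0, r3 -> r1=0xac
body[5] add  r4, r2, #46 -> r4=0x0f
epilogue: pop r4=0xcf, sp=0xc7
r5 is caller-saved -> body value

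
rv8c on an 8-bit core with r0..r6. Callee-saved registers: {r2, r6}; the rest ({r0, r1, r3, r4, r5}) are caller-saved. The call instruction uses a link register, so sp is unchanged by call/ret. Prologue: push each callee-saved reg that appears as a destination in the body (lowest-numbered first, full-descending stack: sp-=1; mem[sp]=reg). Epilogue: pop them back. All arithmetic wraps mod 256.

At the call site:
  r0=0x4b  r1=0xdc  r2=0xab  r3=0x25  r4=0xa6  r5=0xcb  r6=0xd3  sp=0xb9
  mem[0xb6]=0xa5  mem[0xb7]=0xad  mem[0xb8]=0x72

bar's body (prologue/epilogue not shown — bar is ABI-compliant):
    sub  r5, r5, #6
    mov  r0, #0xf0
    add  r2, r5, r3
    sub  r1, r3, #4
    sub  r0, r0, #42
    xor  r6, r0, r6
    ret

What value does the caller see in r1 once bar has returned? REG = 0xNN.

prologue: push r2 → mem[0xb8]=0xab, sp=0xb8
prologue: push r6 → mem[0xb7]=0xd3, sp=0xb7
body[0] sub  r5, r5, #6 → r5=0xc5
body[1] mov  r0, #0xf0 → r0=0xf0
body[2] add  r2, r5, r3 → r2=0xea
body[3] sub  r1, r3, #4 → r1=0x21
body[4] sub  r0, r0, #42 → r0=0xc6
body[5] xor  r6, r0, r6 → r6=0x15
epilogue: pop r6=0xd3, sp=0xb8
epilogue: pop r2=0xab, sp=0xb9
r1 is caller-saved → body value

REG = 0x21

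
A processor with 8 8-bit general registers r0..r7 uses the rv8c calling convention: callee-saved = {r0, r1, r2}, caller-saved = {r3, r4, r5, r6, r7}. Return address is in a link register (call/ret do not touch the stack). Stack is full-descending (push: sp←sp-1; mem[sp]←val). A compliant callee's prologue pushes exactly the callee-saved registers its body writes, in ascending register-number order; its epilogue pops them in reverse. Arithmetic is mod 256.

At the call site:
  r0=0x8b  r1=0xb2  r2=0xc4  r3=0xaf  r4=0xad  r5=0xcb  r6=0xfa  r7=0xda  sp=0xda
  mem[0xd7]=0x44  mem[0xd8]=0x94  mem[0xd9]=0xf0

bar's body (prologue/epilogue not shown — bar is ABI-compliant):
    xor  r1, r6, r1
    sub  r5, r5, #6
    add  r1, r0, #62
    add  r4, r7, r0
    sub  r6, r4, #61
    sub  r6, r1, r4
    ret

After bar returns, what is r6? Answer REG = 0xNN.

REG = 0x64

prologue: push r1 → mem[0xd9]=0xb2, sp=0xd9
body[0] xor  r1, r6, r1 → r1=0x48
body[1] sub  r5, r5, #6 → r5=0xc5
body[2] add  r1, r0, #62 → r1=0xc9
body[3] add  r4, r7, r0 → r4=0x65
body[4] sub  r6, r4, #61 → r6=0x28
body[5] sub  r6, r1, r4 → r6=0x64
epilogue: pop r1=0xb2, sp=0xda
r6 is caller-saved → body value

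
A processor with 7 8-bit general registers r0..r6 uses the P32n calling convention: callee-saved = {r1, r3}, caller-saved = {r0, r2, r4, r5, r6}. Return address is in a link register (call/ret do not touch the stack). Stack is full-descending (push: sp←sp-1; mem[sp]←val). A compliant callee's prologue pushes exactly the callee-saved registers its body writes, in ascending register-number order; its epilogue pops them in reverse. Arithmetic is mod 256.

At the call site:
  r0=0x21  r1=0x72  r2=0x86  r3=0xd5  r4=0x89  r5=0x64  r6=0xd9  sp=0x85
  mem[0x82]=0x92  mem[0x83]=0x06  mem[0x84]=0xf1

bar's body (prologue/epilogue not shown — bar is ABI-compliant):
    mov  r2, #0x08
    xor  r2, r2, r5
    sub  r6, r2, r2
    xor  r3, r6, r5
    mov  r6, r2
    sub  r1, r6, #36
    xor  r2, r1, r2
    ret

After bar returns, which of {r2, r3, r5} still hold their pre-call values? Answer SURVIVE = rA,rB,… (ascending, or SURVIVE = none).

prologue: push r1 → mem[0x84]=0x72, sp=0x84
prologue: push r3 → mem[0x83]=0xd5, sp=0x83
body[0] mov  r2, #0x08 → r2=0x08
body[1] xor  r2, r2, r5 → r2=0x6c
body[2] sub  r6, r2, r2 → r6=0x00
body[3] xor  r3, r6, r5 → r3=0x64
body[4] mov  r6, r2 → r6=0x6c
body[5] sub  r1, r6, #36 → r1=0x48
body[6] xor  r2, r1, r2 → r2=0x24
epilogue: pop r3=0xd5, sp=0x84
epilogue: pop r1=0x72, sp=0x85
r2: caller-saved, written=True
r3: callee-saved, written=True
r5: caller-saved, written=False

SURVIVE = r3,r5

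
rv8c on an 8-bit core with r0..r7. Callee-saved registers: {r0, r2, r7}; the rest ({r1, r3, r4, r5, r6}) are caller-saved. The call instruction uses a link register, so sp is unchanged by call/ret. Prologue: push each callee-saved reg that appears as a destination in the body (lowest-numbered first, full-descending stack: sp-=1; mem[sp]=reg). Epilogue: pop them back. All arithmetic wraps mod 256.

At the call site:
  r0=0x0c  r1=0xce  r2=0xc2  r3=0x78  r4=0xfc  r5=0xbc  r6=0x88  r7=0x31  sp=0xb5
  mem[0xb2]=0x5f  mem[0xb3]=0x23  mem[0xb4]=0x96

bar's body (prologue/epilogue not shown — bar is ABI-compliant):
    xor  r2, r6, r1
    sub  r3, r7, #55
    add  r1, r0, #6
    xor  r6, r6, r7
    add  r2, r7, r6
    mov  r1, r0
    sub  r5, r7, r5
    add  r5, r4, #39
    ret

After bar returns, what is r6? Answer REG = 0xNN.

prologue: push r2 -> mem[0xb4]=0xc2, sp=0xb4
body[0] xor  r2, r6, r1 -> r2=0x46
body[1] sub  r3, r7, #55 -> r3=0xfa
body[2] add  r1, r0, #6 -> r1=0x12
body[3] xor  r6, r6, r7 -> r6=0xb9
body[4] add  r2, r7, r6 -> r2=0xea
body[5] mov  r1, r0 -> r1=0x0c
body[6] sub  r5, r7, r5 -> r5=0x75
body[7] add  r5, r4, #39 -> r5=0x23
epilogue: pop r2=0xc2, sp=0xb5
r6 is caller-saved -> body value

REG = 0xb9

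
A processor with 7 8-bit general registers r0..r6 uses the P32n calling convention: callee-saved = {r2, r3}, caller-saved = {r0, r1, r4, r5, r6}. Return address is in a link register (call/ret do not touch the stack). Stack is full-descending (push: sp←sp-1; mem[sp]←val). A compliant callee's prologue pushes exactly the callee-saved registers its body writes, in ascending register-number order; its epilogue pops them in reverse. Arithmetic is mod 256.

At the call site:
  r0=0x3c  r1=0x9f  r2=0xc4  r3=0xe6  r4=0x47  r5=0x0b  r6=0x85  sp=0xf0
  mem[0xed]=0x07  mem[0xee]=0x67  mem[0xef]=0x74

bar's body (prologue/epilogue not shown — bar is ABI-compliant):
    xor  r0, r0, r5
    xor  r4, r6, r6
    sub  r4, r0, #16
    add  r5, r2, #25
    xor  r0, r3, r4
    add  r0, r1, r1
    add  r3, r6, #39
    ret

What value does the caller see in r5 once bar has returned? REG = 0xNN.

REG = 0xdd

prologue: push r3 → mem[0xef]=0xe6, sp=0xef
body[0] xor  r0, r0, r5 → r0=0x37
body[1] xor  r4, r6, r6 → r4=0x00
body[2] sub  r4, r0, #16 → r4=0x27
body[3] add  r5, r2, #25 → r5=0xdd
body[4] xor  r0, r3, r4 → r0=0xc1
body[5] add  r0, r1, r1 → r0=0x3e
body[6] add  r3, r6, #39 → r3=0xac
epilogue: pop r3=0xe6, sp=0xf0
r5 is caller-saved → body value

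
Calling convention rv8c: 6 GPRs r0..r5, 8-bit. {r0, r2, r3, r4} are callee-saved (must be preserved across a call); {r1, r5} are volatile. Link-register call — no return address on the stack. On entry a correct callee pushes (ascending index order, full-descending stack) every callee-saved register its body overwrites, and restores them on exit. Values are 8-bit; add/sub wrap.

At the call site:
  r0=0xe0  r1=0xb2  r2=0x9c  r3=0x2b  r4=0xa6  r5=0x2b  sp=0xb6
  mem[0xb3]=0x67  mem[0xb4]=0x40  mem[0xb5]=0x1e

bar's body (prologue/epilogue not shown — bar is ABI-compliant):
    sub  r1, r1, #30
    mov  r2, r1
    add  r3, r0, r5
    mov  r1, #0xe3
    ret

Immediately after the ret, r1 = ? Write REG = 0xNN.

prologue: push r2 -> mem[0xb5]=0x9c, sp=0xb5
prologue: push r3 -> mem[0xb4]=0x2b, sp=0xb4
body[0] sub  r1, r1, #30 -> r1=0x94
body[1] mov  r2, r1 -> r2=0x94
body[2] add  r3, r0, r5 -> r3=0x0b
body[3] mov  r1, #0xe3 -> r1=0xe3
epilogue: pop r3=0x2b, sp=0xb5
epilogue: pop r2=0x9c, sp=0xb6
r1 is caller-saved -> body value

REG = 0xe3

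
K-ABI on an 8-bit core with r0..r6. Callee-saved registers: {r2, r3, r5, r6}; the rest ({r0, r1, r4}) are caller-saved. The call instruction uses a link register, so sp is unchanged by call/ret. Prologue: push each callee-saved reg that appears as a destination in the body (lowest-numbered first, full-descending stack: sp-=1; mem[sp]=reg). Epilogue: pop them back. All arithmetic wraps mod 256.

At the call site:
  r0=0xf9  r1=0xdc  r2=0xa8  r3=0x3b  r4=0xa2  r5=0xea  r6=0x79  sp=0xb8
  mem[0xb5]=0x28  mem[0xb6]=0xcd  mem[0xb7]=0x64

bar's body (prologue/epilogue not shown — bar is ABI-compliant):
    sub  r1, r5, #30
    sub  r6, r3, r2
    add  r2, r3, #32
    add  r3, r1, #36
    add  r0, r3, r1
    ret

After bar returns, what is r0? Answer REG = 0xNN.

REG = 0xbc

prologue: push r2 -> mem[0xb7]=0xa8, sp=0xb7
prologue: push r3 -> mem[0xb6]=0x3b, sp=0xb6
prologue: push r6 -> mem[0xb5]=0x79, sp=0xb5
body[0] sub  r1, r5, #30 -> r1=0xcc
body[1] sub  r6, r3, r2 -> r6=0x93
body[2] add  r2, r3, #32 -> r2=0x5b
body[3] add  r3, r1, #36 -> r3=0xf0
body[4] add  r0, r3, r1 -> r0=0xbc
epilogue: pop r6=0x79, sp=0xb6
epilogue: pop r3=0x3b, sp=0xb7
epilogue: pop r2=0xa8, sp=0xb8
r0 is caller-saved -> body value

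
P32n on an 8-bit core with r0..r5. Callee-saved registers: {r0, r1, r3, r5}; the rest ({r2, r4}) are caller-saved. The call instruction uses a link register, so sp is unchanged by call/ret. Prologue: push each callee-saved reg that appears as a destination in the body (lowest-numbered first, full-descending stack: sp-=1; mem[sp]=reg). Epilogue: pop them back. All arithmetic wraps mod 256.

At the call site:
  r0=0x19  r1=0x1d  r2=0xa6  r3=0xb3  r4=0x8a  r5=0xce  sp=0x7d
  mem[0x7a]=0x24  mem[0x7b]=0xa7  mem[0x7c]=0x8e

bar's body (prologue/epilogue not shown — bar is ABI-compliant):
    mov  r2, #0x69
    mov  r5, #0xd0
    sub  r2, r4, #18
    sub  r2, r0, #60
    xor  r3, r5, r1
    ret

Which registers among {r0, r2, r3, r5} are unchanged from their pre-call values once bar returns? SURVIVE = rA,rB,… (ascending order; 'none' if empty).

SURVIVE = r0,r3,r5

prologue: push r3 → mem[0x7c]=0xb3, sp=0x7c
prologue: push r5 → mem[0x7b]=0xce, sp=0x7b
body[0] mov  r2, #0x69 → r2=0x69
body[1] mov  r5, #0xd0 → r5=0xd0
body[2] sub  r2, r4, #18 → r2=0x78
body[3] sub  r2, r0, #60 → r2=0xdd
body[4] xor  r3, r5, r1 → r3=0xcd
epilogue: pop r5=0xce, sp=0x7c
epilogue: pop r3=0xb3, sp=0x7d
r0: callee-saved, written=False
r2: caller-saved, written=True
r3: callee-saved, written=True
r5: callee-saved, written=True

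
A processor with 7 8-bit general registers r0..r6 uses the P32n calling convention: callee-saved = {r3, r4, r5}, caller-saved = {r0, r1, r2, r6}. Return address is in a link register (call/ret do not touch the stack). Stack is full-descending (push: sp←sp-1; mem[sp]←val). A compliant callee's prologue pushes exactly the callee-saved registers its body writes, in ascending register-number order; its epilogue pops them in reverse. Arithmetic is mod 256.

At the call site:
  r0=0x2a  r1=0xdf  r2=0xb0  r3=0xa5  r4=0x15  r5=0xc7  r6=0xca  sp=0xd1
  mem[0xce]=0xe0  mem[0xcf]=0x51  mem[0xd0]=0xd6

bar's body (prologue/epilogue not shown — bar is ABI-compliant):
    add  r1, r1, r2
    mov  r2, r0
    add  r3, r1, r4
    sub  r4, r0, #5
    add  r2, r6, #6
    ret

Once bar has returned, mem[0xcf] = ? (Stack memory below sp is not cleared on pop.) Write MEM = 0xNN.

prologue: push r3 → mem[0xd0]=0xa5, sp=0xd0
prologue: push r4 → mem[0xcf]=0x15, sp=0xcf
body[0] add  r1, r1, r2 → r1=0x8f
body[1] mov  r2, r0 → r2=0x2a
body[2] add  r3, r1, r4 → r3=0xa4
body[3] sub  r4, r0, #5 → r4=0x25
body[4] add  r2, r6, #6 → r2=0xd0
epilogue: pop r4=0x15, sp=0xd0
epilogue: pop r3=0xa5, sp=0xd1
prologue pushed ['r3', 'r4'] at ['0xd0', '0xcf']

MEM = 0x15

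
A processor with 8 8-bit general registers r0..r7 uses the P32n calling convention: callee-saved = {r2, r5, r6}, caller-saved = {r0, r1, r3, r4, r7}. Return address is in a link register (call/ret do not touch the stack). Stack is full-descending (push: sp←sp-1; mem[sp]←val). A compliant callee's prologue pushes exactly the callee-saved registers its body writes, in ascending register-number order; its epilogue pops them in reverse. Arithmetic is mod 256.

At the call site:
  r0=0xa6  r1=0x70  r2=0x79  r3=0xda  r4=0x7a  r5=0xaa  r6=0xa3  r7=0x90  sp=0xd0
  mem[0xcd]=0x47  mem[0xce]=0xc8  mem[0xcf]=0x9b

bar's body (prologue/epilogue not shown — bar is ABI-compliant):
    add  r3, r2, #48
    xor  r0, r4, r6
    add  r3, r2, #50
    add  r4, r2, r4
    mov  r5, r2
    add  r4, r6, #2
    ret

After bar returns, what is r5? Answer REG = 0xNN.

prologue: push r5 -> mem[0xcf]=0xaa, sp=0xcf
body[0] add  r3, r2, #48 -> r3=0xa9
body[1] xor  r0, r4, r6 -> r0=0xd9
body[2] add  r3, r2, #50 -> r3=0xab
body[3] add  r4, r2, r4 -> r4=0xf3
body[4] mov  r5, r2 -> r5=0x79
body[5] add  r4, r6, #2 -> r4=0xa5
epilogue: pop r5=0xaa, sp=0xd0
r5 is callee-saved -> restored

REG = 0xaa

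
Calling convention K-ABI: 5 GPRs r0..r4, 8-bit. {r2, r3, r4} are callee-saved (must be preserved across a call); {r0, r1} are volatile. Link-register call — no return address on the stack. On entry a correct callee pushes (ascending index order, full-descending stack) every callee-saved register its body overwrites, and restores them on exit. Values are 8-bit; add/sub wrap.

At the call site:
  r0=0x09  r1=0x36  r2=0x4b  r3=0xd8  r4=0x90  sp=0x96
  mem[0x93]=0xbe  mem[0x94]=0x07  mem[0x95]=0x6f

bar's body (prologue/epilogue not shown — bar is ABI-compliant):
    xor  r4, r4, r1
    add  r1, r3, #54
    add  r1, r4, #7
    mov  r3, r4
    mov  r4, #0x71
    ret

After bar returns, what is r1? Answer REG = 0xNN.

prologue: push r3 -> mem[0x95]=0xd8, sp=0x95
prologue: push r4 -> mem[0x94]=0x90, sp=0x94
body[0] xor  r4, r4, r1 -> r4=0xa6
body[1] add  r1, r3, #54 -> r1=0x0e
body[2] add  r1, r4, #7 -> r1=0xad
body[3] mov  r3, r4 -> r3=0xa6
body[4] mov  r4, #0x71 -> r4=0x71
epilogue: pop r4=0x90, sp=0x95
epilogue: pop r3=0xd8, sp=0x96
r1 is caller-saved -> body value

REG = 0xad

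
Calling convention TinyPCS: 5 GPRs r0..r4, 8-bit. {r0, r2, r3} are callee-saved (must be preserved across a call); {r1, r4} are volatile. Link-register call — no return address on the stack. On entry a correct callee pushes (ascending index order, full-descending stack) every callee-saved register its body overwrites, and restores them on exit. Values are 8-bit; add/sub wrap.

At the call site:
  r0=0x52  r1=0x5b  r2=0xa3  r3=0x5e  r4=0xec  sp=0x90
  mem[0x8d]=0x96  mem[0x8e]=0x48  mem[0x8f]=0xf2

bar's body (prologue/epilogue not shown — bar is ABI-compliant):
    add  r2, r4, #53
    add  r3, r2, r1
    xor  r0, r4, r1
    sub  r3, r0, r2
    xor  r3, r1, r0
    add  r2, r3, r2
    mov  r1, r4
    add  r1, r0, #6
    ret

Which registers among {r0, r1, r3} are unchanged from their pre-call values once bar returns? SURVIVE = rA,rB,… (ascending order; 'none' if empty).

prologue: push r0 -> mem[0x8f]=0x52, sp=0x8f
prologue: push r2 -> mem[0x8e]=0xa3, sp=0x8e
prologue: push r3 -> mem[0x8d]=0x5e, sp=0x8d
body[0] add  r2, r4, #53 -> r2=0x21
body[1] add  r3, r2, r1 -> r3=0x7c
body[2] xor  r0, r4, r1 -> r0=0xb7
body[3] sub  r3, r0, r2 -> r3=0x96
body[4] xor  r3, r1, r0 -> r3=0xec
body[5] add  r2, r3, r2 -> r2=0x0d
body[6] mov  r1, r4 -> r1=0xec
body[7] add  r1, r0, #6 -> r1=0xbd
epilogue: pop r3=0x5e, sp=0x8e
epilogue: pop r2=0xa3, sp=0x8f
epilogue: pop r0=0x52, sp=0x90
r0: callee-saved, written=True
r1: caller-saved, written=True
r3: callee-saved, written=True

SURVIVE = r0,r3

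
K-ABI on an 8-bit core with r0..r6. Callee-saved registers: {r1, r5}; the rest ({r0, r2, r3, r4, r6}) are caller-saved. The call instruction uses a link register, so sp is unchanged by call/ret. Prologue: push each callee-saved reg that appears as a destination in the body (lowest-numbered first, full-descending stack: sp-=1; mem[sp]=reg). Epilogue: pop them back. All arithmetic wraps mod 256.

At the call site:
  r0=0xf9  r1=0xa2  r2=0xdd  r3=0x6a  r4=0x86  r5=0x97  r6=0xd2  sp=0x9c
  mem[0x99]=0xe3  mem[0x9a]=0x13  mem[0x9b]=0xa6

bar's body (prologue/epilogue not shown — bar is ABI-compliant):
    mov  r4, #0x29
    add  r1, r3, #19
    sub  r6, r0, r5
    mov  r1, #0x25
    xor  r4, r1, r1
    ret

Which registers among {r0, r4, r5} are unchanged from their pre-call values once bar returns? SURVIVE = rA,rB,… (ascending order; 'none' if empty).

SURVIVE = r0,r5

prologue: push r1 -> mem[0x9b]=0xa2, sp=0x9b
body[0] mov  r4, #0x29 -> r4=0x29
body[1] add  r1, r3, #19 -> r1=0x7d
body[2] sub  r6, r0, r5 -> r6=0x62
body[3] mov  r1, #0x25 -> r1=0x25
body[4] xor  r4, r1, r1 -> r4=0x00
epilogue: pop r1=0xa2, sp=0x9c
r0: caller-saved, written=False
r4: caller-saved, written=True
r5: callee-saved, written=False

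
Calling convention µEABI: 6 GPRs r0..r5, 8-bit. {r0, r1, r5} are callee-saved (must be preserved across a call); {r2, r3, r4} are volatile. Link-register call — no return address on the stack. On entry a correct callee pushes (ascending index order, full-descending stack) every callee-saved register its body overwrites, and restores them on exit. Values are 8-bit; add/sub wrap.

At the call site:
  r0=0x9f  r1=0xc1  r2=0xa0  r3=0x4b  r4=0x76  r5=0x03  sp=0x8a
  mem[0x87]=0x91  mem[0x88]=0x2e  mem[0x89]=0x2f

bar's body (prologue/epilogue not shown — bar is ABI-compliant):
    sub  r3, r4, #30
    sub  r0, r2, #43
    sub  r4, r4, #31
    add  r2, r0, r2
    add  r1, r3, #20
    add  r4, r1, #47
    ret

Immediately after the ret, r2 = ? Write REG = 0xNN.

REG = 0x15

prologue: push r0 → mem[0x89]=0x9f, sp=0x89
prologue: push r1 → mem[0x88]=0xc1, sp=0x88
body[0] sub  r3, r4, #30 → r3=0x58
body[1] sub  r0, r2, #43 → r0=0x75
body[2] sub  r4, r4, #31 → r4=0x57
body[3] add  r2, r0, r2 → r2=0x15
body[4] add  r1, r3, #20 → r1=0x6c
body[5] add  r4, r1, #47 → r4=0x9b
epilogue: pop r1=0xc1, sp=0x89
epilogue: pop r0=0x9f, sp=0x8a
r2 is caller-saved → body value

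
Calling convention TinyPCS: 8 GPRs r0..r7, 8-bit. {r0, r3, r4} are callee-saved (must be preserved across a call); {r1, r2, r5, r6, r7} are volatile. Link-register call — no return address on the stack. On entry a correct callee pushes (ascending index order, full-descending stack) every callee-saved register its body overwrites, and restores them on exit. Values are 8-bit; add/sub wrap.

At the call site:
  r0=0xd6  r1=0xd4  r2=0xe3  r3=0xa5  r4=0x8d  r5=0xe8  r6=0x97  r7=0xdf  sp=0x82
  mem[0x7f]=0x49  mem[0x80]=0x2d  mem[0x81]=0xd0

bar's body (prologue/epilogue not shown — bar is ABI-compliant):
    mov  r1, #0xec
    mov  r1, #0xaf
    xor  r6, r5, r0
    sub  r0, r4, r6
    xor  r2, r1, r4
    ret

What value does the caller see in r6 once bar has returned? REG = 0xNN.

prologue: push r0 -> mem[0x81]=0xd6, sp=0x81
body[0] mov  r1, #0xec -> r1=0xec
body[1] mov  r1, #0xaf -> r1=0xaf
body[2] xor  r6, r5, r0 -> r6=0x3e
body[3] sub  r0, r4, r6 -> r0=0x4f
body[4] xor  r2, r1, r4 -> r2=0x22
epilogue: pop r0=0xd6, sp=0x82
r6 is caller-saved -> body value

REG = 0x3e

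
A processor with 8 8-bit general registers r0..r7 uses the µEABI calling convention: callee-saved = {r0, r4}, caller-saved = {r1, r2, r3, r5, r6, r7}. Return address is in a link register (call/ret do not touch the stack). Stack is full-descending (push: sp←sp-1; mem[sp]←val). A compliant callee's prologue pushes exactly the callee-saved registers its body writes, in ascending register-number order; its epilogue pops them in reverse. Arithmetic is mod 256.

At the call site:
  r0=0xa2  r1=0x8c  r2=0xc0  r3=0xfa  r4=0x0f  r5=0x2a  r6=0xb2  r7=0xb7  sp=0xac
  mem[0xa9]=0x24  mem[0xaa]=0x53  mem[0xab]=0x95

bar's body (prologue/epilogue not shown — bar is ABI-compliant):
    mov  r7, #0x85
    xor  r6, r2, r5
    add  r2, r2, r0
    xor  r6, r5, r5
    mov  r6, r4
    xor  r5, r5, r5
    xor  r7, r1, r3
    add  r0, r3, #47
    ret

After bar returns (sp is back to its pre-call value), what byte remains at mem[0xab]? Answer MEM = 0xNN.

MEM = 0xa2

prologue: push r0 → mem[0xab]=0xa2, sp=0xab
body[0] mov  r7, #0x85 → r7=0x85
body[1] xor  r6, r2, r5 → r6=0xea
body[2] add  r2, r2, r0 → r2=0x62
body[3] xor  r6, r5, r5 → r6=0x00
body[4] mov  r6, r4 → r6=0x0f
body[5] xor  r5, r5, r5 → r5=0x00
body[6] xor  r7, r1, r3 → r7=0x76
body[7] add  r0, r3, #47 → r0=0x29
epilogue: pop r0=0xa2, sp=0xac
prologue pushed ['r0'] at ['0xab']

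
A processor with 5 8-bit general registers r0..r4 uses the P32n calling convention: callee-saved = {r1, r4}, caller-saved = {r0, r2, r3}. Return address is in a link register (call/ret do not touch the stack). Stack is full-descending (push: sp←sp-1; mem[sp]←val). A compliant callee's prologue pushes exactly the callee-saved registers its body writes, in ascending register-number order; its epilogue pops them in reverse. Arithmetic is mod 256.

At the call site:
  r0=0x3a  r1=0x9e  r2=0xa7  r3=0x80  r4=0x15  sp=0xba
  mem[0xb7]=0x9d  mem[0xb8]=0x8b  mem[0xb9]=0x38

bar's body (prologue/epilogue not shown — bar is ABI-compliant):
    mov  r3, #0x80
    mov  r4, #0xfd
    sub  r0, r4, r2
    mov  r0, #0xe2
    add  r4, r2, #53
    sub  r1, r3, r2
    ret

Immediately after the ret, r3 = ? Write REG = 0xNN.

REG = 0x80

prologue: push r1 → mem[0xb9]=0x9e, sp=0xb9
prologue: push r4 → mem[0xb8]=0x15, sp=0xb8
body[0] mov  r3, #0x80 → r3=0x80
body[1] mov  r4, #0xfd → r4=0xfd
body[2] sub  r0, r4, r2 → r0=0x56
body[3] mov  r0, #0xe2 → r0=0xe2
body[4] add  r4, r2, #53 → r4=0xdc
body[5] sub  r1, r3, r2 → r1=0xd9
epilogue: pop r4=0x15, sp=0xb9
epilogue: pop r1=0x9e, sp=0xba
r3 is caller-saved → body value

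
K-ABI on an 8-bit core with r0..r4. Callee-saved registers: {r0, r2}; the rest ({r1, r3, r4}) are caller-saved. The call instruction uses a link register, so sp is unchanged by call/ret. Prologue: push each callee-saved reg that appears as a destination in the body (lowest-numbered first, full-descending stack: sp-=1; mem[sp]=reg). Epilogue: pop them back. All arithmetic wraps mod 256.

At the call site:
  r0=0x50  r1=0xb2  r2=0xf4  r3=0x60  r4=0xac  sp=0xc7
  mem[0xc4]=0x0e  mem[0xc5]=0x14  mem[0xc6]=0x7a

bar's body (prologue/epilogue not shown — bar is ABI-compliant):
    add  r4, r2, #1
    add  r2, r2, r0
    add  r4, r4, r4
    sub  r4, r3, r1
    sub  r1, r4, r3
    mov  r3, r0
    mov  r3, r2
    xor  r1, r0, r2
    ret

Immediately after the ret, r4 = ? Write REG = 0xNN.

prologue: push r2 → mem[0xc6]=0xf4, sp=0xc6
body[0] add  r4, r2, #1 → r4=0xf5
body[1] add  r2, r2, r0 → r2=0x44
body[2] add  r4, r4, r4 → r4=0xea
body[3] sub  r4, r3, r1 → r4=0xae
body[4] sub  r1, r4, r3 → r1=0x4e
body[5] mov  r3, r0 → r3=0x50
body[6] mov  r3, r2 → r3=0x44
body[7] xor  r1, r0, r2 → r1=0x14
epilogue: pop r2=0xf4, sp=0xc7
r4 is caller-saved → body value

REG = 0xae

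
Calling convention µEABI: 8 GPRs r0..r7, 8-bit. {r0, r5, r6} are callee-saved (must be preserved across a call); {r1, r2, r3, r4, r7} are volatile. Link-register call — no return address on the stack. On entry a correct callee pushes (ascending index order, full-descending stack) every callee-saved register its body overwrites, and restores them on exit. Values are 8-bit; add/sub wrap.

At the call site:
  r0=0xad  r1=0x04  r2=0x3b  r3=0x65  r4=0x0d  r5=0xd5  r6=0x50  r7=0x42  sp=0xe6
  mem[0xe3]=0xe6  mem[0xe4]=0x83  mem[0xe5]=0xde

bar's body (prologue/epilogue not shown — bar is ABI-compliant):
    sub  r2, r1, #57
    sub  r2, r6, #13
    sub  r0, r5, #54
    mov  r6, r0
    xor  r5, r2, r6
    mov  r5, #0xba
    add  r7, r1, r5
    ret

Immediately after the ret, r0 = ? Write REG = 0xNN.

prologue: push r0 -> mem[0xe5]=0xad, sp=0xe5
prologue: push r5 -> mem[0xe4]=0xd5, sp=0xe4
prologue: push r6 -> mem[0xe3]=0x50, sp=0xe3
body[0] sub  r2, r1, #57 -> r2=0xcb
body[1] sub  r2, r6, #13 -> r2=0x43
body[2] sub  r0, r5, #54 -> r0=0x9f
body[3] mov  r6, r0 -> r6=0x9f
body[4] xor  r5, r2, r6 -> r5=0xdc
body[5] mov  r5, #0xba -> r5=0xba
body[6] add  r7, r1, r5 -> r7=0xbe
epilogue: pop r6=0x50, sp=0xe4
epilogue: pop r5=0xd5, sp=0xe5
epilogue: pop r0=0xad, sp=0xe6
r0 is callee-saved -> restored

REG = 0xad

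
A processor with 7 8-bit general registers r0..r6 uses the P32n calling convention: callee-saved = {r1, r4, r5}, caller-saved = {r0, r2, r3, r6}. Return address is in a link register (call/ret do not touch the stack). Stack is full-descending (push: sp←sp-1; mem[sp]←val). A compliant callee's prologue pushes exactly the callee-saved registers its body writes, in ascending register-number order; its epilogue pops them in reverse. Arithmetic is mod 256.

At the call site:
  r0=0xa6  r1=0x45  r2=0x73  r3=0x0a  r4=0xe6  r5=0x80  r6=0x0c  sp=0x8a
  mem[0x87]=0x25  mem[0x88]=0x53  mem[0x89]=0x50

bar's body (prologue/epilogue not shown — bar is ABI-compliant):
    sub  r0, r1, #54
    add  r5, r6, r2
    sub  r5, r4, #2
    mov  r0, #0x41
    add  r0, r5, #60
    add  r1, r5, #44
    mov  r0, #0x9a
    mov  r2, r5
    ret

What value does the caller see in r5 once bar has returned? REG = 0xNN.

prologue: push r1 -> mem[0x89]=0x45, sp=0x89
prologue: push r5 -> mem[0x88]=0x80, sp=0x88
body[0] sub  r0, r1, #54 -> r0=0x0f
body[1] add  r5, r6, r2 -> r5=0x7f
body[2] sub  r5, r4, #2 -> r5=0xe4
body[3] mov  r0, #0x41 -> r0=0x41
body[4] add  r0, r5, #60 -> r0=0x20
body[5] add  r1, r5, #44 -> r1=0x10
body[6] mov  r0, #0x9a -> r0=0x9a
body[7] mov  r2, r5 -> r2=0xe4
epilogue: pop r5=0x80, sp=0x89
epilogue: pop r1=0x45, sp=0x8a
r5 is callee-saved -> restored

REG = 0x80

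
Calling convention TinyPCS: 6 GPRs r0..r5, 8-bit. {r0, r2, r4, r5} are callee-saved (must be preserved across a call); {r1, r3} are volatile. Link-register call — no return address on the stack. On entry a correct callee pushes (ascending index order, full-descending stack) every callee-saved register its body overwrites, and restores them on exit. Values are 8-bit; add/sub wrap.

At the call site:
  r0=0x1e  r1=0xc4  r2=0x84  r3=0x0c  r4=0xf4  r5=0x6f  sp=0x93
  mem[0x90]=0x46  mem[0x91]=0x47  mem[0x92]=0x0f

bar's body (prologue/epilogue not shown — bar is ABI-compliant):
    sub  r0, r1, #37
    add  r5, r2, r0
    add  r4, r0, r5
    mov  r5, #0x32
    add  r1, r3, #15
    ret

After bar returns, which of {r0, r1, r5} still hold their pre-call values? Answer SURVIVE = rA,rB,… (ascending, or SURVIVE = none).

prologue: push r0 → mem[0x92]=0x1e, sp=0x92
prologue: push r4 → mem[0x91]=0xf4, sp=0x91
prologue: push r5 → mem[0x90]=0x6f, sp=0x90
body[0] sub  r0, r1, #37 → r0=0x9f
body[1] add  r5, r2, r0 → r5=0x23
body[2] add  r4, r0, r5 → r4=0xc2
body[3] mov  r5, #0x32 → r5=0x32
body[4] add  r1, r3, #15 → r1=0x1b
epilogue: pop r5=0x6f, sp=0x91
epilogue: pop r4=0xf4, sp=0x92
epilogue: pop r0=0x1e, sp=0x93
r0: callee-saved, written=True
r1: caller-saved, written=True
r5: callee-saved, written=True

SURVIVE = r0,r5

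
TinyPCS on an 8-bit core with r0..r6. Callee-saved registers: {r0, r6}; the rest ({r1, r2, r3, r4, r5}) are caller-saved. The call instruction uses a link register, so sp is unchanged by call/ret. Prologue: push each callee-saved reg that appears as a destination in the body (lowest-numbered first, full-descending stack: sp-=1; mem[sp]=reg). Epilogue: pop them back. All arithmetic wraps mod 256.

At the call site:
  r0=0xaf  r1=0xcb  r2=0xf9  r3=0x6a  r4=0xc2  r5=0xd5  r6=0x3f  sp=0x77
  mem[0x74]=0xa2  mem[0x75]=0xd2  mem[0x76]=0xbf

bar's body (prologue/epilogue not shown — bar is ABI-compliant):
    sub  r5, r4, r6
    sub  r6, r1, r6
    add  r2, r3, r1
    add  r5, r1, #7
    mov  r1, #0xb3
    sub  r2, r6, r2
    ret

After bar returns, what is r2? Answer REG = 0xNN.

prologue: push r6 → mem[0x76]=0x3f, sp=0x76
body[0] sub  r5, r4, r6 → r5=0x83
body[1] sub  r6, r1, r6 → r6=0x8c
body[2] add  r2, r3, r1 → r2=0x35
body[3] add  r5, r1, #7 → r5=0xd2
body[4] mov  r1, #0xb3 → r1=0xb3
body[5] sub  r2, r6, r2 → r2=0x57
epilogue: pop r6=0x3f, sp=0x77
r2 is caller-saved → body value

REG = 0x57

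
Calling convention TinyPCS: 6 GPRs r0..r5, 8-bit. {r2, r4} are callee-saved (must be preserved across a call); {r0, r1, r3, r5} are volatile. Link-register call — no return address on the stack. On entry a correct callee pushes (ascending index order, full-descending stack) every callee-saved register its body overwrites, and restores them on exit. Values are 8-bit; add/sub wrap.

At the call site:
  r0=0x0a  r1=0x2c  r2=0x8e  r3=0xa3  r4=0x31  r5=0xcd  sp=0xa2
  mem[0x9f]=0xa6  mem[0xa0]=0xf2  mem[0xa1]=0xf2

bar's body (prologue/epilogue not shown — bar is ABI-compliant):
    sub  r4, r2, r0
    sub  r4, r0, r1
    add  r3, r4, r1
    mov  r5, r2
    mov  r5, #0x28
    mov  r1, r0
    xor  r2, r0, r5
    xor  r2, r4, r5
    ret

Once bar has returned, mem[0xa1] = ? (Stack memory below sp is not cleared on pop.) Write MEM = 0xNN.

MEM = 0x8e

prologue: push r2 -> mem[0xa1]=0x8e, sp=0xa1
prologue: push r4 -> mem[0xa0]=0x31, sp=0xa0
body[0] sub  r4, r2, r0 -> r4=0x84
body[1] sub  r4, r0, r1 -> r4=0xde
body[2] add  r3, r4, r1 -> r3=0x0a
body[3] mov  r5, r2 -> r5=0x8e
body[4] mov  r5, #0x28 -> r5=0x28
body[5] mov  r1, r0 -> r1=0x0a
body[6] xor  r2, r0, r5 -> r2=0x22
body[7] xor  r2, r4, r5 -> r2=0xf6
epilogue: pop r4=0x31, sp=0xa1
epilogue: pop r2=0x8e, sp=0xa2
prologue pushed ['r2', 'r4'] at ['0xa1', '0xa0']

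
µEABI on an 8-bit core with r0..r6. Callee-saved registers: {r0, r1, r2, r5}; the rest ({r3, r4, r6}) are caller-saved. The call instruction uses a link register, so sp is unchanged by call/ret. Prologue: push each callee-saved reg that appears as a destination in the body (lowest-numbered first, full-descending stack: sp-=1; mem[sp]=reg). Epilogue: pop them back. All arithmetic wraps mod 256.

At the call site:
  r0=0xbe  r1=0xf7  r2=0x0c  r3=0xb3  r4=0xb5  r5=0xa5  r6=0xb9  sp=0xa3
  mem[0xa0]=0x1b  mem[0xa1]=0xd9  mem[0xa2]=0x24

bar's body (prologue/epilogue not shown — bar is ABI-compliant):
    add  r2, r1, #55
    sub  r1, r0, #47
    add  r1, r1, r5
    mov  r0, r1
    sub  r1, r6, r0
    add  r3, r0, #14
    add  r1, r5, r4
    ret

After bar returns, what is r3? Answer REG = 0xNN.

REG = 0x42

prologue: push r0 → mem[0xa2]=0xbe, sp=0xa2
prologue: push r1 → mem[0xa1]=0xf7, sp=0xa1
prologue: push r2 → mem[0xa0]=0x0c, sp=0xa0
body[0] add  r2, r1, #55 → r2=0x2e
body[1] sub  r1, r0, #47 → r1=0x8f
body[2] add  r1, r1, r5 → r1=0x34
body[3] mov  r0, r1 → r0=0x34
body[4] sub  r1, r6, r0 → r1=0x85
body[5] add  r3, r0, #14 → r3=0x42
body[6] add  r1, r5, r4 → r1=0x5a
epilogue: pop r2=0x0c, sp=0xa1
epilogue: pop r1=0xf7, sp=0xa2
epilogue: pop r0=0xbe, sp=0xa3
r3 is caller-saved → body value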